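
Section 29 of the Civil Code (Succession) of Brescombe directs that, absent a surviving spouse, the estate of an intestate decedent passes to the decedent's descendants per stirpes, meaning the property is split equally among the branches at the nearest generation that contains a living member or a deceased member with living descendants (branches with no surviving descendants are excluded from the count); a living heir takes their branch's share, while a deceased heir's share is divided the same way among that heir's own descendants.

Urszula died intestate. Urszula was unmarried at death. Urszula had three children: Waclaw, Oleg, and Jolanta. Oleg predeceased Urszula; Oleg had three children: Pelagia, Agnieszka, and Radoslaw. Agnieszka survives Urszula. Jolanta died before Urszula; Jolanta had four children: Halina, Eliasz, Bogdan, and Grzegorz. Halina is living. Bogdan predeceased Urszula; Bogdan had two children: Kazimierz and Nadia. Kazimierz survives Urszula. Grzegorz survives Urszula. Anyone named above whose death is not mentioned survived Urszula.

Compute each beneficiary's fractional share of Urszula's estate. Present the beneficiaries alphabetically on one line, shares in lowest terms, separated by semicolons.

Agnieszka 1/9; Eliasz 1/12; Grzegorz 1/12; Halina 1/12; Kazimierz 1/24; Nadia 1/24; Pelagia 1/9; Radoslaw 1/9; Waclaw 1/3

There is no surviving spouse, so the entire estate passes to Urszula's descendants per stirpes.
The estate is divided into 3 equal shares of 1/3 among Waclaw, Oleg, Jolanta.
Waclaw is living and takes 1/3.
Oleg predeceased; the 1/3 allotted to Oleg's branch passes to Oleg's issue by representation.
The 1/3 is divided into 3 equal shares of 1/9 among Pelagia, Agnieszka, Radoslaw.
Pelagia is living and takes 1/9.
Agnieszka is living and takes 1/9.
Radoslaw is living and takes 1/9.
Jolanta predeceased; the 1/3 allotted to Jolanta's branch passes to Jolanta's issue by representation.
The 1/3 is divided into 4 equal shares of 1/12 among Halina, Eliasz, Bogdan, Grzegorz.
Halina is living and takes 1/12.
Eliasz is living and takes 1/12.
Bogdan predeceased; the 1/12 allotted to Bogdan's branch passes to Bogdan's issue by representation.
The 1/12 is divided into 2 equal shares of 1/24 among Kazimierz, Nadia.
Kazimierz is living and takes 1/24.
Nadia is living and takes 1/24.
Grzegorz is living and takes 1/12.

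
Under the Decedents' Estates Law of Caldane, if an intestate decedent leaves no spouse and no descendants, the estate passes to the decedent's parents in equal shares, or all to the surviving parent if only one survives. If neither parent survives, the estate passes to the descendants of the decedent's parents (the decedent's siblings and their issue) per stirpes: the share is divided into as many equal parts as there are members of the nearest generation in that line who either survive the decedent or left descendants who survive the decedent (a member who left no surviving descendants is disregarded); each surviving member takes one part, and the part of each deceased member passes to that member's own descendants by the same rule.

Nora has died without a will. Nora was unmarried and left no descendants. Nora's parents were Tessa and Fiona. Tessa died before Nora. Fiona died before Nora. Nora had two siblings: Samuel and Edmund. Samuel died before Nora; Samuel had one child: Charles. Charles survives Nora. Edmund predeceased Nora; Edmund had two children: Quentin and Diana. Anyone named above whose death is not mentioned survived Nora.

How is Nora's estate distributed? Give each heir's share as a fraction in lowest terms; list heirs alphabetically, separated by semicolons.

Charles 1/2; Diana 1/4; Quentin 1/4

Neither parent survives and there are no descendants, so the estate passes to Nora's siblings and their issue per stirpes.
The estate is divided into 2 equal shares of 1/2 among Samuel, Edmund.
Samuel predeceased; the 1/2 allotted to Samuel's branch passes to Samuel's issue by representation.
Charles is the sole taker at this level and receives the full 1/2.
Edmund predeceased; the 1/2 allotted to Edmund's branch passes to Edmund's issue by representation.
The 1/2 is divided into 2 equal shares of 1/4 among Quentin, Diana.
Quentin is living and takes 1/4.
Diana is living and takes 1/4.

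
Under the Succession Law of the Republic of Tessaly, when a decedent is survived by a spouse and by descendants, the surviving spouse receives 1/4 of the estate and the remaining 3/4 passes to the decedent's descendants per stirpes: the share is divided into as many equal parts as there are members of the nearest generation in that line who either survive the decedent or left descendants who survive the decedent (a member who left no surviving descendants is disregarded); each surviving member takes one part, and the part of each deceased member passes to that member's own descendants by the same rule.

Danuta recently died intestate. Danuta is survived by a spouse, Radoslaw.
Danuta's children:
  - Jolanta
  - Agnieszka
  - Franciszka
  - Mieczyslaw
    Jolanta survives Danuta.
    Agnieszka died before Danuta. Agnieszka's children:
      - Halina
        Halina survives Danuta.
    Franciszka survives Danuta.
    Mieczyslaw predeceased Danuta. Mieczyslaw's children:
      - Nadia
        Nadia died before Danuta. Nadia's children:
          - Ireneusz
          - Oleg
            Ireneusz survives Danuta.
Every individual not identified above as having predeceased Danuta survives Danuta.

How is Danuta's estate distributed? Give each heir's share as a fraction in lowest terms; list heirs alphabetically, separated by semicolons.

Radoslaw, as surviving spouse, takes 1/4.
The remaining 3/4 passes to Danuta's descendants per stirpes.
The 3/4 is divided into 4 equal shares of 3/16 among Jolanta, Agnieszka, Franciszka, Mieczyslaw.
Jolanta is living and takes 3/16.
Agnieszka predeceased; the 3/16 allotted to Agnieszka's branch passes to Agnieszka's issue by representation.
Halina is the sole taker at this level and receives the full 3/16.
Franciszka is living and takes 3/16.
Mieczyslaw predeceased; the 3/16 allotted to Mieczyslaw's branch passes to Mieczyslaw's issue by representation.
Nadia's line is the sole branch at this level, so the full 3/16 passes to Nadia's issue by representation.
The 3/16 is divided into 2 equal shares of 3/32 among Ireneusz, Oleg.
Ireneusz is living and takes 3/32.
Oleg is living and takes 3/32.

Franciszka 3/16; Halina 3/16; Ireneusz 3/32; Jolanta 3/16; Oleg 3/32; Radoslaw 1/4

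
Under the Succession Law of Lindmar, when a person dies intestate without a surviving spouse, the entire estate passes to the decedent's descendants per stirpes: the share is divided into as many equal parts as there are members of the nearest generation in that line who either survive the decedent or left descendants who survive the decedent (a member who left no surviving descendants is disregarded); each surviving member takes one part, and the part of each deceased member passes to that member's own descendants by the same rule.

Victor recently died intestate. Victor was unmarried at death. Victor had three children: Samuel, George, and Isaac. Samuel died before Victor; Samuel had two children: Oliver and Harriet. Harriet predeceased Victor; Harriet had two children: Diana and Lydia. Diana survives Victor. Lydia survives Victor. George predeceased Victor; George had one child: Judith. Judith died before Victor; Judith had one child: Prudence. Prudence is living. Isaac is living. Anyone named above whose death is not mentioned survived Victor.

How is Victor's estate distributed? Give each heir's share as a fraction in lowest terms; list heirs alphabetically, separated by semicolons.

Diana 1/12; Isaac 1/3; Lydia 1/12; Oliver 1/6; Prudence 1/3

There is no surviving spouse, so the entire estate passes to Victor's descendants per stirpes.
The estate is divided into 3 equal shares of 1/3 among Samuel, George, Isaac.
Samuel predeceased; the 1/3 allotted to Samuel's branch passes to Samuel's issue by representation.
The 1/3 is divided into 2 equal shares of 1/6 among Oliver, Harriet.
Oliver is living and takes 1/6.
Harriet predeceased; the 1/6 allotted to Harriet's branch passes to Harriet's issue by representation.
The 1/6 is divided into 2 equal shares of 1/12 among Diana, Lydia.
Diana is living and takes 1/12.
Lydia is living and takes 1/12.
George predeceased; the 1/3 allotted to George's branch passes to George's issue by representation.
Judith's line is the sole branch at this level, so the full 1/3 passes to Judith's issue by representation.
Prudence is the sole taker at this level and receives the full 1/3.
Isaac is living and takes 1/3.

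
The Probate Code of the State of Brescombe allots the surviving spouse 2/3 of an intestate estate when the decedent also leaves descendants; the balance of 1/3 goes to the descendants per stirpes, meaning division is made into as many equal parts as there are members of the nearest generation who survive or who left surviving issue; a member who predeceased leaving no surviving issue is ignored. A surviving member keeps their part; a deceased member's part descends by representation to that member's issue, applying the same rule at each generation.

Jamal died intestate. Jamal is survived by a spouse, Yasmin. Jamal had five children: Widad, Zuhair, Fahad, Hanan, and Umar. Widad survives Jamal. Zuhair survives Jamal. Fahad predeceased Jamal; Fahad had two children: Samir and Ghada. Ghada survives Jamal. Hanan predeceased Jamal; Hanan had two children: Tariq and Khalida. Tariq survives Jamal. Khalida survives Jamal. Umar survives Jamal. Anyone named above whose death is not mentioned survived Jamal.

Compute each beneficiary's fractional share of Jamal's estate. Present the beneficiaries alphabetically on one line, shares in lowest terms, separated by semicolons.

Yasmin, as surviving spouse, takes 2/3.
The remaining 1/3 passes to Jamal's descendants per stirpes.
The 1/3 is divided into 5 equal shares of 1/15 among Widad, Zuhair, Fahad, Hanan, Umar.
Widad is living and takes 1/15.
Zuhair is living and takes 1/15.
Fahad predeceased; the 1/15 allotted to Fahad's branch passes to Fahad's issue by representation.
The 1/15 is divided into 2 equal shares of 1/30 among Samir, Ghada.
Samir is living and takes 1/30.
Ghada is living and takes 1/30.
Hanan predeceased; the 1/15 allotted to Hanan's branch passes to Hanan's issue by representation.
The 1/15 is divided into 2 equal shares of 1/30 among Tariq, Khalida.
Tariq is living and takes 1/30.
Khalida is living and takes 1/30.
Umar is living and takes 1/15.

Ghada 1/30; Khalida 1/30; Samir 1/30; Tariq 1/30; Umar 1/15; Widad 1/15; Yasmin 2/3; Zuhair 1/15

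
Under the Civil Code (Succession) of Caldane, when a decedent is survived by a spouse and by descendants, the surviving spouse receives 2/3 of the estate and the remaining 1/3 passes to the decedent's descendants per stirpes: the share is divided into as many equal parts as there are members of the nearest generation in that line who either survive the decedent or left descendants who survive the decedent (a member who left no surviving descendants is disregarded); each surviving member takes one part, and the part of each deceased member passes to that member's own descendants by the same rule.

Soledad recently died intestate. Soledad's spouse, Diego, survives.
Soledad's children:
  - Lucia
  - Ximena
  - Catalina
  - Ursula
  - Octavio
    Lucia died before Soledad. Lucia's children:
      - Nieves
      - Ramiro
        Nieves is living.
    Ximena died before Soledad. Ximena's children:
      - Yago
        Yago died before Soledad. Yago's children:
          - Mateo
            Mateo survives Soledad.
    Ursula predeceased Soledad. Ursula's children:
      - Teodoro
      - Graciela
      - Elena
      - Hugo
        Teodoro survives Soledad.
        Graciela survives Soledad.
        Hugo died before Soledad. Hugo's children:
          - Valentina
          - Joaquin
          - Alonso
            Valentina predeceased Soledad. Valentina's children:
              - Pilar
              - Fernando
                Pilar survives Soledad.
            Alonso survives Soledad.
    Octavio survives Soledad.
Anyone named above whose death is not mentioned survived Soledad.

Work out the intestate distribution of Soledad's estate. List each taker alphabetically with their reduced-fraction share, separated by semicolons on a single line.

Diego, as surviving spouse, takes 2/3.
The remaining 1/3 passes to Soledad's descendants per stirpes.
The 1/3 is divided into 5 equal shares of 1/15 among Lucia, Ximena, Catalina, Ursula, Octavio.
Lucia predeceased; the 1/15 allotted to Lucia's branch passes to Lucia's issue by representation.
The 1/15 is divided into 2 equal shares of 1/30 among Nieves, Ramiro.
Nieves is living and takes 1/30.
Ramiro is living and takes 1/30.
Ximena predeceased; the 1/15 allotted to Ximena's branch passes to Ximena's issue by representation.
Yago's line is the sole branch at this level, so the full 1/15 passes to Yago's issue by representation.
Mateo is the sole taker at this level and receives the full 1/15.
Catalina is living and takes 1/15.
Ursula predeceased; the 1/15 allotted to Ursula's branch passes to Ursula's issue by representation.
The 1/15 is divided into 4 equal shares of 1/60 among Teodoro, Graciela, Elena, Hugo.
Teodoro is living and takes 1/60.
Graciela is living and takes 1/60.
Elena is living and takes 1/60.
Hugo predeceased; the 1/60 allotted to Hugo's branch passes to Hugo's issue by representation.
The 1/60 is divided into 3 equal shares of 1/180 among Valentina, Joaquin, Alonso.
Valentina predeceased; the 1/180 allotted to Valentina's branch passes to Valentina's issue by representation.
The 1/180 is divided into 2 equal shares of 1/360 among Pilar, Fernando.
Pilar is living and takes 1/360.
Fernando is living and takes 1/360.
Joaquin is living and takes 1/180.
Alonso is living and takes 1/180.
Octavio is living and takes 1/15.

Alonso 1/180; Catalina 1/15; Diego 2/3; Elena 1/60; Fernando 1/360; Graciela 1/60; Joaquin 1/180; Mateo 1/15; Nieves 1/30; Octavio 1/15; Pilar 1/360; Ramiro 1/30; Teodoro 1/60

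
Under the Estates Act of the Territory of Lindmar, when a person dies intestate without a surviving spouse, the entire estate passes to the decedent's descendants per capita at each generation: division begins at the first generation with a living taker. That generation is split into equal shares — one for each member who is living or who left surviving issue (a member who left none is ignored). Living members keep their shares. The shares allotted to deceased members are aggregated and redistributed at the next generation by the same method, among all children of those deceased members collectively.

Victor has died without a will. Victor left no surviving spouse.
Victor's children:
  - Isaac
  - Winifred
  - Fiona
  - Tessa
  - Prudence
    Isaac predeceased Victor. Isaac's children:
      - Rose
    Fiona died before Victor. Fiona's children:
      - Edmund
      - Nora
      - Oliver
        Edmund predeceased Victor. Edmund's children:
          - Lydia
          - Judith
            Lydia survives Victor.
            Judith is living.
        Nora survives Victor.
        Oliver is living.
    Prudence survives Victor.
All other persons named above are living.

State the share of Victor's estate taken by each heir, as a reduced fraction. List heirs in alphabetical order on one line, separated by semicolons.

There is no surviving spouse, so the entire estate passes to Victor's descendants per capita at each generation.
At generation 1 (Isaac, Winifred, Fiona, Tessa, Prudence) there are 5 shares of (1)/5 = 1/5 each.
Living: Winifred, Tessa, and Prudence — each takes 1/5.
Deceased: Isaac and Fiona. Their combined 2/5 is pooled and carried to generation 2.
At generation 2 (Rose, Edmund, Nora, Oliver) there are 4 shares of (2/5)/4 = 1/10 each.
Living: Rose, Nora, and Oliver — each takes 1/10.
Deceased: Edmund. That 1/10 share is carried to generation 3.
At generation 3 (Lydia, Judith) there are 2 shares of (1/10)/2 = 1/20 each.
Living: Lydia and Judith — each takes 1/20.

Judith 1/20; Lydia 1/20; Nora 1/10; Oliver 1/10; Prudence 1/5; Rose 1/10; Tessa 1/5; Winifred 1/5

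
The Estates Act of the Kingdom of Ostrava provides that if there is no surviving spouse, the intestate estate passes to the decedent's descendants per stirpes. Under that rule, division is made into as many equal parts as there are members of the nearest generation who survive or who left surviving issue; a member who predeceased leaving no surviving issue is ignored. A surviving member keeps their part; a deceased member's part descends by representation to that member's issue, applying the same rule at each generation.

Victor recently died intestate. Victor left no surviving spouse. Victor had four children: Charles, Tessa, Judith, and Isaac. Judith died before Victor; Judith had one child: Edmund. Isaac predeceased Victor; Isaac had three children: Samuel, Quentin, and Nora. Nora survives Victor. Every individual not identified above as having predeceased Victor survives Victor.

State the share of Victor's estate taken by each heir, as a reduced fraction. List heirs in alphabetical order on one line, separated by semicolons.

There is no surviving spouse, so the entire estate passes to Victor's descendants per stirpes.
The estate is divided into 4 equal shares of 1/4 among Charles, Tessa, Judith, Isaac.
Charles is living and takes 1/4.
Tessa is living and takes 1/4.
Judith predeceased; the 1/4 allotted to Judith's branch passes to Judith's issue by representation.
Edmund is the sole taker at this level and receives the full 1/4.
Isaac predeceased; the 1/4 allotted to Isaac's branch passes to Isaac's issue by representation.
The 1/4 is divided into 3 equal shares of 1/12 among Samuel, Quentin, Nora.
Samuel is living and takes 1/12.
Quentin is living and takes 1/12.
Nora is living and takes 1/12.

Charles 1/4; Edmund 1/4; Nora 1/12; Quentin 1/12; Samuel 1/12; Tessa 1/4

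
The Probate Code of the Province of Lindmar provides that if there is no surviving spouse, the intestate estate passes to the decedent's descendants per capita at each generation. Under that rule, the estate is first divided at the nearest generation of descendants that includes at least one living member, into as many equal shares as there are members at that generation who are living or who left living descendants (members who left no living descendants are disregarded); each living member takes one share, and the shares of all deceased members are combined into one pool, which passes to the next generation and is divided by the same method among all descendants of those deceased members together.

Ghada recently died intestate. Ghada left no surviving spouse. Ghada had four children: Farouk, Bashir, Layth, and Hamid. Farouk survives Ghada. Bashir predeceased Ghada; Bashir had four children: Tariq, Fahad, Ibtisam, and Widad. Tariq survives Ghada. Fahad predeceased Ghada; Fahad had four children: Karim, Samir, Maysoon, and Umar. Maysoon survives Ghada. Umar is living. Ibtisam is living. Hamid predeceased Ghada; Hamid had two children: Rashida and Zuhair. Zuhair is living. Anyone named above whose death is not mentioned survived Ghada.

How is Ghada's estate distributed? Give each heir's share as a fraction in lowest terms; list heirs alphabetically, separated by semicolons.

There is no surviving spouse, so the entire estate passes to Ghada's descendants per capita at each generation.
At generation 1 (Farouk, Bashir, Layth, Hamid) there are 4 shares of (1)/4 = 1/4 each.
Living: Farouk and Layth — each takes 1/4.
Deceased: Bashir and Hamid. Their combined 1/2 is pooled and carried to generation 2.
At generation 2 (Tariq, Fahad, Ibtisam, Widad, Rashida, Zuhair) there are 6 shares of (1/2)/6 = 1/12 each.
Living: Tariq, Ibtisam, Widad, Rashida, and Zuhair — each takes 1/12.
Deceased: Fahad. That 1/12 share is carried to generation 3.
At generation 3 (Karim, Samir, Maysoon, Umar) there are 4 shares of (1/12)/4 = 1/48 each.
Living: Karim, Samir, Maysoon, and Umar — each takes 1/48.

Farouk 1/4; Ibtisam 1/12; Karim 1/48; Layth 1/4; Maysoon 1/48; Rashida 1/12; Samir 1/48; Tariq 1/12; Umar 1/48; Widad 1/12; Zuhair 1/12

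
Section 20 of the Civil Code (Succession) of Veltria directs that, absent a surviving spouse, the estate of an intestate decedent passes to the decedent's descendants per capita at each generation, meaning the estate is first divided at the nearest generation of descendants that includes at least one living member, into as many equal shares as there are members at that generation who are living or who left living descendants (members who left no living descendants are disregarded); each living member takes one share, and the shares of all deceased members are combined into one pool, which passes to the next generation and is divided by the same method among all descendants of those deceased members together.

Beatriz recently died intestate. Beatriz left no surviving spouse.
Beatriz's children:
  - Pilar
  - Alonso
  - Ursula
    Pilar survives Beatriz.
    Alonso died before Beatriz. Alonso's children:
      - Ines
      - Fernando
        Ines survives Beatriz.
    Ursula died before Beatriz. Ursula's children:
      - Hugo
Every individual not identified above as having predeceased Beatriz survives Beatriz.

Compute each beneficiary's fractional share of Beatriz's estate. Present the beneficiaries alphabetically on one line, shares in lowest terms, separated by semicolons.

There is no surviving spouse, so the entire estate passes to Beatriz's descendants per capita at each generation.
At generation 1 (Pilar, Alonso, Ursula) there are 3 shares of (1)/3 = 1/3 each.
Living: Pilar — each takes 1/3.
Deceased: Alonso and Ursula. Their combined 2/3 is pooled and carried to generation 2.
At generation 2 (Ines, Fernando, Hugo) there are 3 shares of (2/3)/3 = 2/9 each.
Living: Ines, Fernando, and Hugo — each takes 2/9.

Fernando 2/9; Hugo 2/9; Ines 2/9; Pilar 1/3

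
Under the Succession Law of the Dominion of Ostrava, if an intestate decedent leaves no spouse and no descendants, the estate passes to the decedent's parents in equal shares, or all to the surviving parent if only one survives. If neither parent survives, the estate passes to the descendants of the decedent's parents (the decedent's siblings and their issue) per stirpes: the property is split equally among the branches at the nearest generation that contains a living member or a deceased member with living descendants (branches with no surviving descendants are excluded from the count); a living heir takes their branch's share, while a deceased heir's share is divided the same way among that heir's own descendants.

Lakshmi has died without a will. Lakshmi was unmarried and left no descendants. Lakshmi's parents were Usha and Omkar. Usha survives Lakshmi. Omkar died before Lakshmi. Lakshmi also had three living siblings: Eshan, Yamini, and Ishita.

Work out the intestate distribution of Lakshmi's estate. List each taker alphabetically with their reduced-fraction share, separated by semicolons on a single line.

Only one parent, Usha, survives, so Usha takes the entire estate. The siblings take nothing because a surviving parent has priority.

Usha 1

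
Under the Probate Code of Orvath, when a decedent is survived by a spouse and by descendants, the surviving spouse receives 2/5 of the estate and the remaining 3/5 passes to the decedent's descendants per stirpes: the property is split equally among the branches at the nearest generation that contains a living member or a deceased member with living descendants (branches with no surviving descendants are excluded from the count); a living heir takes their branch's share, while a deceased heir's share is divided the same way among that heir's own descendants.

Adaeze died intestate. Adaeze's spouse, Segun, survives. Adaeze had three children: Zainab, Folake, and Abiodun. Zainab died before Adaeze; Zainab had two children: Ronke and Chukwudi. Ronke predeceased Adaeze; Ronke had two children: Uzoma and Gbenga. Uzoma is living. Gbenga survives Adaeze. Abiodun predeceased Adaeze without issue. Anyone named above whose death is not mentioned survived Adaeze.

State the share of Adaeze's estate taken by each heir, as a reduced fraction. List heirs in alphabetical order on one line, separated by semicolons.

Chukwudi 3/20; Folake 3/10; Gbenga 3/40; Segun 2/5; Uzoma 3/40

Segun, as surviving spouse, takes 2/5.
The remaining 3/5 passes to Adaeze's descendants per stirpes.
Abiodun left no surviving issue, so that branch lapses and is disregarded.
The 3/5 is divided into 2 equal shares of 3/10 among Zainab, Folake.
Zainab predeceased; the 3/10 allotted to Zainab's branch passes to Zainab's issue by representation.
The 3/10 is divided into 2 equal shares of 3/20 among Ronke, Chukwudi.
Ronke predeceased; the 3/20 allotted to Ronke's branch passes to Ronke's issue by representation.
The 3/20 is divided into 2 equal shares of 3/40 among Uzoma, Gbenga.
Uzoma is living and takes 3/40.
Gbenga is living and takes 3/40.
Chukwudi is living and takes 3/20.
Folake is living and takes 3/10.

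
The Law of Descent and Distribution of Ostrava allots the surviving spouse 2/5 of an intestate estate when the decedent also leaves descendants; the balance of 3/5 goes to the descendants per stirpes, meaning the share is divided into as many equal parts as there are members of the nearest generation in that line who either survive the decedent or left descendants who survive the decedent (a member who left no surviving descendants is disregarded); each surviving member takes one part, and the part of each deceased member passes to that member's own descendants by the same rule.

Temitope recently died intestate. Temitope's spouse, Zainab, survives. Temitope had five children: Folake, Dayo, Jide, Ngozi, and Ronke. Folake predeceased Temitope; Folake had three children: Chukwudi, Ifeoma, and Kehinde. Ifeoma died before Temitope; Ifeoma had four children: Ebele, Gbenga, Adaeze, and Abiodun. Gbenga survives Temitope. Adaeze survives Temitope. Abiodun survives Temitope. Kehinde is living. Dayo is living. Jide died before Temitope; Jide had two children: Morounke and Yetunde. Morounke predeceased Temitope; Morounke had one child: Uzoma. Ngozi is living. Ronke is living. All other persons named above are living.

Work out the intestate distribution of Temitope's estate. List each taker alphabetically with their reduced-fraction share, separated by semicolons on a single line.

Zainab, as surviving spouse, takes 2/5.
The remaining 3/5 passes to Temitope's descendants per stirpes.
The 3/5 is divided into 5 equal shares of 3/25 among Folake, Dayo, Jide, Ngozi, Ronke.
Folake predeceased; the 3/25 allotted to Folake's branch passes to Folake's issue by representation.
The 3/25 is divided into 3 equal shares of 1/25 among Chukwudi, Ifeoma, Kehinde.
Chukwudi is living and takes 1/25.
Ifeoma predeceased; the 1/25 allotted to Ifeoma's branch passes to Ifeoma's issue by representation.
The 1/25 is divided into 4 equal shares of 1/100 among Ebele, Gbenga, Adaeze, Abiodun.
Ebele is living and takes 1/100.
Gbenga is living and takes 1/100.
Adaeze is living and takes 1/100.
Abiodun is living and takes 1/100.
Kehinde is living and takes 1/25.
Dayo is living and takes 3/25.
Jide predeceased; the 3/25 allotted to Jide's branch passes to Jide's issue by representation.
The 3/25 is divided into 2 equal shares of 3/50 among Morounke, Yetunde.
Morounke predeceased; the 3/50 allotted to Morounke's branch passes to Morounke's issue by representation.
Uzoma is the sole taker at this level and receives the full 3/50.
Yetunde is living and takes 3/50.
Ngozi is living and takes 3/25.
Ronke is living and takes 3/25.

Abiodun 1/100; Adaeze 1/100; Chukwudi 1/25; Dayo 3/25; Ebele 1/100; Gbenga 1/100; Kehinde 1/25; Ngozi 3/25; Ronke 3/25; Uzoma 3/50; Yetunde 3/50; Zainab 2/5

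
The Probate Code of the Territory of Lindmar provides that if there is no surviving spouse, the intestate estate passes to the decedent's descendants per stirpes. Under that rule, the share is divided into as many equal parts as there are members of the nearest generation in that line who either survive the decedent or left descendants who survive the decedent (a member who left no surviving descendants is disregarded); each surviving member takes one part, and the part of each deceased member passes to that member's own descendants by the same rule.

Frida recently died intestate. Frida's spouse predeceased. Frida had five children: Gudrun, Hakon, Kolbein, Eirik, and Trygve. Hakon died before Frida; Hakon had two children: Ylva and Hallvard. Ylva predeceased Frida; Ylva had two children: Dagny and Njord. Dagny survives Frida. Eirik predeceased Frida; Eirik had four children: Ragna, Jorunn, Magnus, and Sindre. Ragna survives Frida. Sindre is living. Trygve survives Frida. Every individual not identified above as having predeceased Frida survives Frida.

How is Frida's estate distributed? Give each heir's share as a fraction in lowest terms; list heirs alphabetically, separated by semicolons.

There is no surviving spouse, so the entire estate passes to Frida's descendants per stirpes.
The estate is divided into 5 equal shares of 1/5 among Gudrun, Hakon, Kolbein, Eirik, Trygve.
Gudrun is living and takes 1/5.
Hakon predeceased; the 1/5 allotted to Hakon's branch passes to Hakon's issue by representation.
The 1/5 is divided into 2 equal shares of 1/10 among Ylva, Hallvard.
Ylva predeceased; the 1/10 allotted to Ylva's branch passes to Ylva's issue by representation.
The 1/10 is divided into 2 equal shares of 1/20 among Dagny, Njord.
Dagny is living and takes 1/20.
Njord is living and takes 1/20.
Hallvard is living and takes 1/10.
Kolbein is living and takes 1/5.
Eirik predeceased; the 1/5 allotted to Eirik's branch passes to Eirik's issue by representation.
The 1/5 is divided into 4 equal shares of 1/20 among Ragna, Jorunn, Magnus, Sindre.
Ragna is living and takes 1/20.
Jorunn is living and takes 1/20.
Magnus is living and takes 1/20.
Sindre is living and takes 1/20.
Trygve is living and takes 1/5.

Dagny 1/20; Gudrun 1/5; Hallvard 1/10; Jorunn 1/20; Kolbein 1/5; Magnus 1/20; Njord 1/20; Ragna 1/20; Sindre 1/20; Trygve 1/5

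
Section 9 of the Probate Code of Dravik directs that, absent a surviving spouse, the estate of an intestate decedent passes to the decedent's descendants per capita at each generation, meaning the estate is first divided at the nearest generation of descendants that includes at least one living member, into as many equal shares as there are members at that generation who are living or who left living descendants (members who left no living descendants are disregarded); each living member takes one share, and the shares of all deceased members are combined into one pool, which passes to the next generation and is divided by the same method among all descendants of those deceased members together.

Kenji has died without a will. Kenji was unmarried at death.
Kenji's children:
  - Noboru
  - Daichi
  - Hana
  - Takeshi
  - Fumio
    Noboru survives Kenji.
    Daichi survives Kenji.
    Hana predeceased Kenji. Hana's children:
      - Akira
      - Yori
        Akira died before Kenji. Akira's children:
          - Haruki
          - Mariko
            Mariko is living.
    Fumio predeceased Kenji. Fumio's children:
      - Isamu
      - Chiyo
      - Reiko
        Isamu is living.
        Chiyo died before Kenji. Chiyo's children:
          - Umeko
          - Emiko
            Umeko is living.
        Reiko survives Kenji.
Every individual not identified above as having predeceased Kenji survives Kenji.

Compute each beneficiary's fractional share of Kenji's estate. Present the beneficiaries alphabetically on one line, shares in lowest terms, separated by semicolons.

There is no surviving spouse, so the entire estate passes to Kenji's descendants per capita at each generation.
At generation 1 (Noboru, Daichi, Hana, Takeshi, Fumio) there are 5 shares of (1)/5 = 1/5 each.
Living: Noboru, Daichi, and Takeshi — each takes 1/5.
Deceased: Hana and Fumio. Their combined 2/5 is pooled and carried to generation 2.
At generation 2 (Akira, Yori, Isamu, Chiyo, Reiko) there are 5 shares of (2/5)/5 = 2/25 each.
Living: Yori, Isamu, and Reiko — each takes 2/25.
Deceased: Akira and Chiyo. Their combined 4/25 is pooled and carried to generation 3.
At generation 3 (Haruki, Mariko, Umeko, Emiko) there are 4 shares of (4/25)/4 = 1/25 each.
Living: Haruki, Mariko, Umeko, and Emiko — each takes 1/25.

Daichi 1/5; Emiko 1/25; Haruki 1/25; Isamu 2/25; Mariko 1/25; Noboru 1/5; Reiko 2/25; Takeshi 1/5; Umeko 1/25; Yori 2/25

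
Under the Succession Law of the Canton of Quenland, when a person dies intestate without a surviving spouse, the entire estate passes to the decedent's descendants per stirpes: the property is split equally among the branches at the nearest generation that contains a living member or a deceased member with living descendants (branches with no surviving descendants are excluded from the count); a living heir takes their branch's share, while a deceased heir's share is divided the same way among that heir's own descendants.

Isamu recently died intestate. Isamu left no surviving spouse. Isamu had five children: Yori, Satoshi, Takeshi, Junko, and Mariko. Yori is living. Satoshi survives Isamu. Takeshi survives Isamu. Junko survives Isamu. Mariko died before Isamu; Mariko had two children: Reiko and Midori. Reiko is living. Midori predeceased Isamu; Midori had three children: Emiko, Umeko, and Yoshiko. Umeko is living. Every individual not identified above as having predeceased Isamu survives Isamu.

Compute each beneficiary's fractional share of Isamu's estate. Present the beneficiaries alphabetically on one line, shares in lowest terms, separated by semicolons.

Emiko 1/30; Junko 1/5; Reiko 1/10; Satoshi 1/5; Takeshi 1/5; Umeko 1/30; Yori 1/5; Yoshiko 1/30

There is no surviving spouse, so the entire estate passes to Isamu's descendants per stirpes.
The estate is divided into 5 equal shares of 1/5 among Yori, Satoshi, Takeshi, Junko, Mariko.
Yori is living and takes 1/5.
Satoshi is living and takes 1/5.
Takeshi is living and takes 1/5.
Junko is living and takes 1/5.
Mariko predeceased; the 1/5 allotted to Mariko's branch passes to Mariko's issue by representation.
The 1/5 is divided into 2 equal shares of 1/10 among Reiko, Midori.
Reiko is living and takes 1/10.
Midori predeceased; the 1/10 allotted to Midori's branch passes to Midori's issue by representation.
The 1/10 is divided into 3 equal shares of 1/30 among Emiko, Umeko, Yoshiko.
Emiko is living and takes 1/30.
Umeko is living and takes 1/30.
Yoshiko is living and takes 1/30.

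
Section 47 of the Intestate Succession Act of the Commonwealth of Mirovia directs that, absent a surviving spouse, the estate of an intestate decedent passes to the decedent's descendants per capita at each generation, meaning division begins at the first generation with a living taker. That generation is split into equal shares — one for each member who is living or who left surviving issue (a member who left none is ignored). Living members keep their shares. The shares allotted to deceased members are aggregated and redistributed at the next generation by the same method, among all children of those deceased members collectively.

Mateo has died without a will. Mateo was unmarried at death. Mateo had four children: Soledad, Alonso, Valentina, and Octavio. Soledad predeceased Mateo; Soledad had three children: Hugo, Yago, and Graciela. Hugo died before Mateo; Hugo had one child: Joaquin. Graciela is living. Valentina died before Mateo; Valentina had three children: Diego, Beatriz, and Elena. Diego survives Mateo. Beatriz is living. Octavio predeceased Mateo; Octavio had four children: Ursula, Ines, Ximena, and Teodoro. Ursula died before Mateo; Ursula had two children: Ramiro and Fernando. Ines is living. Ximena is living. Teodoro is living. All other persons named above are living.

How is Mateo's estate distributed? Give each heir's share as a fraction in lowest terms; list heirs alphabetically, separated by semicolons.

Alonso 1/4; Beatriz 3/40; Diego 3/40; Elena 3/40; Fernando 1/20; Graciela 3/40; Ines 3/40; Joaquin 1/20; Ramiro 1/20; Teodoro 3/40; Ximena 3/40; Yago 3/40

There is no surviving spouse, so the entire estate passes to Mateo's descendants per capita at each generation.
At generation 1 (Soledad, Alonso, Valentina, Octavio) there are 4 shares of (1)/4 = 1/4 each.
Living: Alonso — each takes 1/4.
Deceased: Soledad, Valentina, and Octavio. Their combined 3/4 is pooled and carried to generation 2.
At generation 2 (Hugo, Yago, Graciela, Diego, Beatriz, Elena, Ursula, Ines, Ximena, Teodoro) there are 10 shares of (3/4)/10 = 3/40 each.
Living: Yago, Graciela, Diego, Beatriz, Elena, Ines, Ximena, and Teodoro — each takes 3/40.
Deceased: Hugo and Ursula. Their combined 3/20 is pooled and carried to generation 3.
At generation 3 (Joaquin, Ramiro, Fernando) there are 3 shares of (3/20)/3 = 1/20 each.
Living: Joaquin, Ramiro, and Fernando — each takes 1/20.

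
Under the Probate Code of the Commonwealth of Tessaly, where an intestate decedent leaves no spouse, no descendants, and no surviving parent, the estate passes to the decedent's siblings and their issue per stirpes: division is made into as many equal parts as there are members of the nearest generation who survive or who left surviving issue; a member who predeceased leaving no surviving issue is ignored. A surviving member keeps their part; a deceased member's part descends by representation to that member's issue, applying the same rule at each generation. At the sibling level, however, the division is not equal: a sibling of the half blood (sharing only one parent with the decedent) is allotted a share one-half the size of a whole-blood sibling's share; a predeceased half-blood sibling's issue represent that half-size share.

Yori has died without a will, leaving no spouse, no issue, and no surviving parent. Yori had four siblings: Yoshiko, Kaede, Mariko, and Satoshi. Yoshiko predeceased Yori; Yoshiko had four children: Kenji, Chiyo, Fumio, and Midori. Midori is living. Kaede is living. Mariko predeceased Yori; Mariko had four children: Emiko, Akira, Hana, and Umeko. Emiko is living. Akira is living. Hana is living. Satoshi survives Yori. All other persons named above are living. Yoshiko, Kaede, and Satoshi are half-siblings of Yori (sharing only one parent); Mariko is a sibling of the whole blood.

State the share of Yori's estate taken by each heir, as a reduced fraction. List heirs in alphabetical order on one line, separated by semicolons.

No spouse, descendants, or parent survives, so the estate passes to Yori's siblings per stirpes.
Half-blood siblings count for one-half the weight of whole-blood siblings at the initial division.
Dividing 1 in proportion to weights (total weight 5/2): Yoshiko (weight 1/2) → 1/5; Kaede (weight 1/2) → 1/5; Mariko (weight 1) → 2/5; Satoshi (weight 1/2) → 1/5.
Yoshiko predeceased; the 1/5 allotted to Yoshiko's branch passes to Yoshiko's issue by representation.
The 1/5 is divided into 4 equal shares of 1/20 among Kenji, Chiyo, Fumio, Midori.
Kenji is living and takes 1/20.
Chiyo is living and takes 1/20.
Fumio is living and takes 1/20.
Midori is living and takes 1/20.
Kaede is living and takes 1/5.
Mariko predeceased; the 2/5 allotted to Mariko's branch passes to Mariko's issue by representation.
The 2/5 is divided into 4 equal shares of 1/10 among Emiko, Akira, Hana, Umeko.
Emiko is living and takes 1/10.
Akira is living and takes 1/10.
Hana is living and takes 1/10.
Umeko is living and takes 1/10.
Satoshi is living and takes 1/5.

Akira 1/10; Chiyo 1/20; Emiko 1/10; Fumio 1/20; Hana 1/10; Kaede 1/5; Kenji 1/20; Midori 1/20; Satoshi 1/5; Umeko 1/10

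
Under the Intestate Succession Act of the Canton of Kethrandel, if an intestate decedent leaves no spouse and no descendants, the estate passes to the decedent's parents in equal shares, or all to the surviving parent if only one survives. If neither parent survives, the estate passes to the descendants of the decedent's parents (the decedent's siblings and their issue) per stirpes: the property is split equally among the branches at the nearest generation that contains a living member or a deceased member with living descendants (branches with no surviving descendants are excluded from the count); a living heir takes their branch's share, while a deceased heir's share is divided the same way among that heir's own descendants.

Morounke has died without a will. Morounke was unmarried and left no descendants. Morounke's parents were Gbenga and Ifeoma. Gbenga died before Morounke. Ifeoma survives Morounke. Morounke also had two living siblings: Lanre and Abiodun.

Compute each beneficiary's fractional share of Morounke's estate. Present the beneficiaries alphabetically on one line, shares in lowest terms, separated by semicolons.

Only one parent, Ifeoma, survives, so Ifeoma takes the entire estate. The siblings take nothing because a surviving parent has priority.

Ifeoma 1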